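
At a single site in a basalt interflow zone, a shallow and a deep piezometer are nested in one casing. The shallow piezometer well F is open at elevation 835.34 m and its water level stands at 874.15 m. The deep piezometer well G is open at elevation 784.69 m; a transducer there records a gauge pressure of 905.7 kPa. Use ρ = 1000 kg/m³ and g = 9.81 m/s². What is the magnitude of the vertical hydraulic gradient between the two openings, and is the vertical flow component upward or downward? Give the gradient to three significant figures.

|i_v| ≈ 0.0565; vertical flow is upward

Total head at well F: h = 874.15 m (water level in the standpipe).
Pressure head at well G: ψ = P/(ρg) = 905.7×1000 / (1000 × 9.81) = 92.32 m.
Total head at well G: h = z + ψ = 784.69 + 92.32 = 877.01 m.
Δh = h(well F) − h(well G) = 874.15 − 877.01 = -2.86 m.
Vertical separation Δz = 835.34 − 784.69 = 50.65 m.
|i_v| = |Δh| / Δz = 2.86 / 50.65 = 0.0565.
Head is higher in the deep piezometer, so vertical flow is upward (discharge condition).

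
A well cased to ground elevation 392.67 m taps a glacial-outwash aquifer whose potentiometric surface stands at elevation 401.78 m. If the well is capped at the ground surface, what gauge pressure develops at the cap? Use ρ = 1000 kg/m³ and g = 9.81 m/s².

Head above the cap: Δh = 401.78 − 392.67 = 9.11 m.
P = ρgΔh = 1000 × 9.81 × 9.11 = 89369 Pa ≈ 89.4 kPa.

P ≈ 89.4 kPa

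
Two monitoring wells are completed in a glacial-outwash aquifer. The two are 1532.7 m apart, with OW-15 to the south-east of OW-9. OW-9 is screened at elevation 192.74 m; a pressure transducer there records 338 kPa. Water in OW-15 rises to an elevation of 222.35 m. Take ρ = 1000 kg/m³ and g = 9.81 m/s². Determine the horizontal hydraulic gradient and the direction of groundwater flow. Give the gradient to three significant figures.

Pressure head at OW-9: ψ = P/(ρg) = 338×1000 / (1000 × 9.81) = 34.45 m.
Total head at OW-9: h = z + ψ = 192.74 + 34.45 = 227.19 m.
Total head at OW-15: h = 222.35 m (water level in the piezometer is the total head).
Head difference: h(OW-9) − h(OW-15) = 227.19 − 222.35 = 4.84 m.
Hydraulic gradient: i = |Δh| / L = 4.84 / 1532.7 = 0.00316.
Flow is from higher to lower head: from OW-9 toward OW-15, i.e. toward the south-east.

i ≈ 0.00316; groundwater flows toward the south-east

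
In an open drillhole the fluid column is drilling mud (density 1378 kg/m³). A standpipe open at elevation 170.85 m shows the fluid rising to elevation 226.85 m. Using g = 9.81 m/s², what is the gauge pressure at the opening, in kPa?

P ≈ 757 kPa

Pressure head ψ = h − z = 226.85 − 170.85 = 56.00 m.
P = ρgψ = 1378 × 9.81 × 56.00 = 757018 Pa ≈ 757 kPa.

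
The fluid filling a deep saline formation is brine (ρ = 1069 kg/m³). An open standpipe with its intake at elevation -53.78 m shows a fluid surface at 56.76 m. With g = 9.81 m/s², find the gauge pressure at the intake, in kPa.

Pressure head ψ = h − z = 56.76 − (-53.78) = 110.54 m.
P = ρgψ = 1069 × 9.81 × 110.54 = 1159221 Pa ≈ 1160 kPa.

P ≈ 1160 kPa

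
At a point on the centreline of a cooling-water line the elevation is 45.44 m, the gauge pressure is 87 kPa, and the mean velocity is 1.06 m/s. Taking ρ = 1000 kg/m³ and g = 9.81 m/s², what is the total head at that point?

Pressure head ψ = P/(ρg) = 87×1000 / (1000 × 9.81) = 8.87 m.
Velocity head = v²/(2g) = 1.06² / (2 × 9.81) = 0.057 m.
h = z + ψ + v²/(2g) = 45.44 + 8.87 + 0.057 = 54.37 m.

h ≈ 54.37 m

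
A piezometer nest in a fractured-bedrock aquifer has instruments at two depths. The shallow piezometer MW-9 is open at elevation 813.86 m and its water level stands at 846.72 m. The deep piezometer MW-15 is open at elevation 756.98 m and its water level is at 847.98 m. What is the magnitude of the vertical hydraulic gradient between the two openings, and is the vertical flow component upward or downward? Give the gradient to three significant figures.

|i_v| ≈ 0.0222; vertical flow is upward

Total head at MW-9: h = 846.72 m (water level in the standpipe).
Total head at MW-15: h = 847.98 m.
Δh = h(MW-9) − h(MW-15) = 846.72 − 847.98 = -1.26 m.
Vertical separation Δz = 813.86 − 756.98 = 56.88 m.
|i_v| = |Δh| / Δz = 1.26 / 56.88 = 0.0222.
Head is higher in the deep piezometer, so vertical flow is upward (discharge condition).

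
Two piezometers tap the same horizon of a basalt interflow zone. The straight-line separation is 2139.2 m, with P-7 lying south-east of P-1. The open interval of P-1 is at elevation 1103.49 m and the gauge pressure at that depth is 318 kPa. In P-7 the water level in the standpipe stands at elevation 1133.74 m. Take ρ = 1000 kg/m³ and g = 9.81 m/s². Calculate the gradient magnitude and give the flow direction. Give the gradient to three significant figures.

i ≈ 0.00101; groundwater flows toward the south-east

Pressure head at P-1: ψ = P/(ρg) = 318×1000 / (1000 × 9.81) = 32.42 m.
Total head at P-1: h = z + ψ = 1103.49 + 32.42 = 1135.91 m.
Total head at P-7: h = 1133.74 m (water level in the piezometer is the total head).
Head difference: h(P-1) − h(P-7) = 1135.91 − 1133.74 = 2.17 m.
Hydraulic gradient: i = |Δh| / L = 2.17 / 2139.2 = 0.00101.
Flow is from higher to lower head: from P-1 toward P-7, i.e. toward the south-east.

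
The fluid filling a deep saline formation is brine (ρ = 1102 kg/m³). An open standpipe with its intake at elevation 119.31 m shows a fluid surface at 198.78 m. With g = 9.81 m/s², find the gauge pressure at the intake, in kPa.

P ≈ 859 kPa

Pressure head ψ = h − z = 198.78 − 119.31 = 79.47 m.
P = ρgψ = 1102 × 9.81 × 79.47 = 859120 Pa ≈ 859 kPa.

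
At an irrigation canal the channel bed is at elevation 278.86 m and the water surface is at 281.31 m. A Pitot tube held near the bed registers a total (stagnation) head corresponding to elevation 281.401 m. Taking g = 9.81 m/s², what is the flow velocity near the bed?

Near the bed, under hydrostatic conditions, the piezometric head (z + ψ) equals the free-surface elevation, 281.31 m.
Velocity head = total − piezometric = 281.401 − 281.31 = 0.091 m.
v = √(2g·h_v) = √(2 × 9.81 × 0.091) = 1.34 m/s.

v ≈ 1.34 m/s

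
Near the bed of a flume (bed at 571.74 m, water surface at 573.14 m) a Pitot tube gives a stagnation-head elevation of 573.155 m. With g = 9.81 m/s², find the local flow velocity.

v ≈ 0.542 m/s

Near the bed, under hydrostatic conditions, the piezometric head (z + ψ) equals the free-surface elevation, 573.14 m.
Velocity head = total − piezometric = 573.155 − 573.14 = 0.015 m.
v = √(2g·h_v) = √(2 × 9.81 × 0.015) = 0.542 m/s.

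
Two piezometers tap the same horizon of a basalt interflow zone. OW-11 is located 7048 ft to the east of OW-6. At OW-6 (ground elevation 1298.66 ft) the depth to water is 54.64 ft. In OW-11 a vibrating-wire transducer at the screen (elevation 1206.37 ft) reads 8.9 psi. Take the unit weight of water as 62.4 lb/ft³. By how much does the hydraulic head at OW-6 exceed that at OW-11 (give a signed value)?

Δh ≈ 17.11 ft

Total head at OW-6: h = 1298.66 − 54.64 = 1244.02 ft.
Pressure head at OW-11: ψ = 144·P/γ = 144 × 8.9 / 62.4 = 20.54 ft.
Total head at OW-11: h = z + ψ = 1206.37 + 20.54 = 1226.91 ft.
Head difference: h(OW-6) − h(OW-11) = 1244.02 − 1226.91 = 17.11 ft.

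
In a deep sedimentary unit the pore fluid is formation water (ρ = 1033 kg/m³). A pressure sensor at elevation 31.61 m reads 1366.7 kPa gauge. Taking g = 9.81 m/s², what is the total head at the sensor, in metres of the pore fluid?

h ≈ 166.48 m

ψ = P/(ρg) = 1366.7×1000 / (1033 × 9.81) = 134.87 m.
h = z + ψ = 31.61 + 134.87 = 166.48 m.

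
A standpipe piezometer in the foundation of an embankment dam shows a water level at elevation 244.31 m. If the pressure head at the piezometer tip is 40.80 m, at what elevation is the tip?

z ≈ 203.51 m

z = h − ψ = 244.31 − 40.80 = 203.51 m.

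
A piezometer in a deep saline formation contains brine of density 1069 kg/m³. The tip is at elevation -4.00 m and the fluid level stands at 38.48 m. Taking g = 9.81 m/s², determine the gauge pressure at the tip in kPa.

Pressure head ψ = h − z = 38.48 − (-4.00) = 42.48 m.
P = ρgψ = 1069 × 9.81 × 42.48 = 445483 Pa ≈ 445 kPa.

P ≈ 445 kPa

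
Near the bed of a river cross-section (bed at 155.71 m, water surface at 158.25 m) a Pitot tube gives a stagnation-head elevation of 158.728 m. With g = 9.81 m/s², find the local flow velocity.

Near the bed, under hydrostatic conditions, the piezometric head (z + ψ) equals the free-surface elevation, 158.25 m.
Velocity head = total − piezometric = 158.728 − 158.25 = 0.478 m.
v = √(2g·h_v) = √(2 × 9.81 × 0.478) = 3.06 m/s.

v ≈ 3.06 m/s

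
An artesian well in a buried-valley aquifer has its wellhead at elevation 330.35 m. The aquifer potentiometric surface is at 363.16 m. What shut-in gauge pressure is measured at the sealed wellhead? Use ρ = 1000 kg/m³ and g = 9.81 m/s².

P ≈ 322 kPa

Head above the cap: Δh = 363.16 − 330.35 = 32.81 m.
P = ρgΔh = 1000 × 9.81 × 32.81 = 321866 Pa ≈ 322 kPa.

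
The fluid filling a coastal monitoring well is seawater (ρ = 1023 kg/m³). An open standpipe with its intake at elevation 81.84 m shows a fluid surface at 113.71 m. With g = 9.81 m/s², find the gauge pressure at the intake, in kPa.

P ≈ 320 kPa

Pressure head ψ = h − z = 113.71 − 81.84 = 31.87 m.
P = ρgψ = 1023 × 9.81 × 31.87 = 319836 Pa ≈ 320 kPa.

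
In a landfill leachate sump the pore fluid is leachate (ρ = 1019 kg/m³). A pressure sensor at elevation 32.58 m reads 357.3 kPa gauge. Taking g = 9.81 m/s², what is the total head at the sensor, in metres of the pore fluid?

h ≈ 68.32 m

ψ = P/(ρg) = 357.3×1000 / (1019 × 9.81) = 35.74 m.
h = z + ψ = 32.58 + 35.74 = 68.32 m.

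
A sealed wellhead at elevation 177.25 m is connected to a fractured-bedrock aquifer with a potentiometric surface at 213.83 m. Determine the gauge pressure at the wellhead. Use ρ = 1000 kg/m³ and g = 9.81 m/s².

P ≈ 359 kPa

Head above the cap: Δh = 213.83 − 177.25 = 36.58 m.
P = ρgΔh = 1000 × 9.81 × 36.58 = 358850 Pa ≈ 359 kPa.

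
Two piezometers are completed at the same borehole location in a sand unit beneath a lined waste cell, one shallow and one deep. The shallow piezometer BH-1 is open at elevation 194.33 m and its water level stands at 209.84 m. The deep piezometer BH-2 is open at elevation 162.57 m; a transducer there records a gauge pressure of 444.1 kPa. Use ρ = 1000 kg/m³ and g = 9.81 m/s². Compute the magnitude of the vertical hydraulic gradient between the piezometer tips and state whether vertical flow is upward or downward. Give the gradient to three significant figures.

|i_v| ≈ 0.0630; vertical flow is downward

Total head at BH-1: h = 209.84 m (water level in the standpipe).
Pressure head at BH-2: ψ = P/(ρg) = 444.1×1000 / (1000 × 9.81) = 45.27 m.
Total head at BH-2: h = z + ψ = 162.57 + 45.27 = 207.84 m.
Δh = h(BH-1) − h(BH-2) = 209.84 − 207.84 = 2.00 m.
Vertical separation Δz = 194.33 − 162.57 = 31.76 m.
|i_v| = |Δh| / Δz = 2.00 / 31.76 = 0.0630.
Head is higher in the shallow piezometer, so vertical flow is downward (recharge condition).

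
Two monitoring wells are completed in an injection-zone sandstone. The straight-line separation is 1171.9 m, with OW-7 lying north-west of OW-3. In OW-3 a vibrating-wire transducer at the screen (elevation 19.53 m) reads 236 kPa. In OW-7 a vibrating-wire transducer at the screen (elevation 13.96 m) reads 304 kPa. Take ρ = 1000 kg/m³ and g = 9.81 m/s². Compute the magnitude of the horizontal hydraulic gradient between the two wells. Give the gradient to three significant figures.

Pressure head at OW-3: ψ = P/(ρg) = 236×1000 / (1000 × 9.81) = 24.06 m.
Total head at OW-3: h = z + ψ = 19.53 + 24.06 = 43.59 m.
Pressure head at OW-7: ψ = P/(ρg) = 304×1000 / (1000 × 9.81) = 30.99 m.
Total head at OW-7: h = z + ψ = 13.96 + 30.99 = 44.95 m.
Head difference: h(OW-3) − h(OW-7) = 43.59 − 44.95 = -1.36 m.
Hydraulic gradient: i = |Δh| / L = 1.36 / 1171.9 = 0.00116.

i ≈ 0.00116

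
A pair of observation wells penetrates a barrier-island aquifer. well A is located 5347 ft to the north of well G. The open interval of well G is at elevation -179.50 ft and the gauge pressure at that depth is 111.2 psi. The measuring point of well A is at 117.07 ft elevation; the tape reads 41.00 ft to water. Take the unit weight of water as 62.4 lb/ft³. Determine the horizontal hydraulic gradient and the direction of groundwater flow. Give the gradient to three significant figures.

Pressure head at well G: ψ = 144·P/γ = 144 × 111.2 / 62.4 = 256.62 ft.
Total head at well G: h = z + ψ = -179.50 + 256.62 = 77.12 ft.
Total head at well A: h = 117.07 − 41.00 = 76.07 ft.
Head difference: h(well G) − h(well A) = 77.12 − 76.07 = 1.05 ft.
Hydraulic gradient: i = |Δh| / L = 1.05 / 5347 = 0.000196.
Flow is from higher to lower head: from well G toward well A, i.e. toward the north.

i ≈ 0.000196; groundwater flows toward the north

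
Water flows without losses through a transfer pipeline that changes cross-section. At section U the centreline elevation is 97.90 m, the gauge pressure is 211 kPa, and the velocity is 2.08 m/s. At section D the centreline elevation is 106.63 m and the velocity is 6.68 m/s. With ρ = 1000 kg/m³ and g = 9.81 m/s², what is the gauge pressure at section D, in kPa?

P₂ ≈ 105 kPa

Pressure head at U: ψ₁ = P₁/(ρg) = 211×1000 / (1000 × 9.81) = 21.51 m.
Velocity heads: v₁²/2g = 2.08²/19.62 = 0.221 m; v₂²/2g = 6.68²/19.62 = 2.274 m.
Total head H = z₁ + ψ₁ + v₁²/2g = 97.90 + 21.51 + 0.221 = 119.63 m.
ψ₂ = H − z₂ − v₂²/2g = 119.63 − 106.63 − 2.274 = 10.73 m.
P₂ = ρgψ₂ = 1000 × 9.81 × 10.73 ≈ 105 kPa.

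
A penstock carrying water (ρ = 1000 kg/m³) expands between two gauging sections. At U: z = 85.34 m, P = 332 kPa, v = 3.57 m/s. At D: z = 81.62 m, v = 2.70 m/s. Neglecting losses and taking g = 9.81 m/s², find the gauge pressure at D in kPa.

Pressure head at U: ψ₁ = P₁/(ρg) = 332×1000 / (1000 × 9.81) = 33.84 m.
Velocity heads: v₁²/2g = 3.57²/19.62 = 0.650 m; v₂²/2g = 2.70²/19.62 = 0.372 m.
Total head H = z₁ + ψ₁ + v₁²/2g = 85.34 + 33.84 + 0.650 = 119.83 m.
ψ₂ = H − z₂ − v₂²/2g = 119.83 − 81.62 − 0.372 = 37.84 m.
P₂ = ρgψ₂ = 1000 × 9.81 × 37.84 ≈ 371 kPa.

P₂ ≈ 371 kPa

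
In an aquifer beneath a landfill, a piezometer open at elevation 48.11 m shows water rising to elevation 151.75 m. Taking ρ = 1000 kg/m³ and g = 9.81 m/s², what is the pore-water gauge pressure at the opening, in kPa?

Pressure head ψ = h − z = 151.75 − 48.11 = 103.64 m.
P = ρgψ = 1000 × 9.81 × 103.64 = 1016708 Pa ≈ 1020 kPa.

P ≈ 1020 kPa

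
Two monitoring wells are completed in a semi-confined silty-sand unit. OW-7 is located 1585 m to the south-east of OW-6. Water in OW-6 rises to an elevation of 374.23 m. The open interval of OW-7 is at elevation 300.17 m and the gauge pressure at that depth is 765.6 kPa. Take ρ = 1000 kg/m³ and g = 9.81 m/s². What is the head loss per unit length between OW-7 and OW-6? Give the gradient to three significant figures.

Total head at OW-6: h = 374.23 m (water level in the piezometer is the total head).
Pressure head at OW-7: ψ = P/(ρg) = 765.6×1000 / (1000 × 9.81) = 78.04 m.
Total head at OW-7: h = z + ψ = 300.17 + 78.04 = 378.21 m.
Head difference: h(OW-6) − h(OW-7) = 374.23 − 378.21 = -3.98 m.
Hydraulic gradient: i = |Δh| / L = 3.98 / 1585 = 0.00251.

i ≈ 0.00251 m/m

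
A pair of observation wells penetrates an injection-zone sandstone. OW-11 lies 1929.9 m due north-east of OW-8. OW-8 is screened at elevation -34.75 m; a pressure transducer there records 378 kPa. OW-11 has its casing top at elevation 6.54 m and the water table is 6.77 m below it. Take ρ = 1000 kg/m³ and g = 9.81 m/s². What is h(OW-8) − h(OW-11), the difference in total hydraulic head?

Δh ≈ 4.01 m

Pressure head at OW-8: ψ = P/(ρg) = 378×1000 / (1000 × 9.81) = 38.53 m.
Total head at OW-8: h = z + ψ = -34.75 + 38.53 = 3.78 m.
Total head at OW-11: h = 6.54 − 6.77 = -0.23 m.
Head difference: h(OW-8) − h(OW-11) = 3.78 − (-0.23) = 4.01 m.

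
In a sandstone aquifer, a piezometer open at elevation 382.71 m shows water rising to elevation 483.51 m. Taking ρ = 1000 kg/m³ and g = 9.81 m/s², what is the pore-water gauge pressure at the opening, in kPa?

Pressure head ψ = h − z = 483.51 − 382.71 = 100.80 m.
P = ρgψ = 1000 × 9.81 × 100.80 = 988848 Pa ≈ 989 kPa.

P ≈ 989 kPa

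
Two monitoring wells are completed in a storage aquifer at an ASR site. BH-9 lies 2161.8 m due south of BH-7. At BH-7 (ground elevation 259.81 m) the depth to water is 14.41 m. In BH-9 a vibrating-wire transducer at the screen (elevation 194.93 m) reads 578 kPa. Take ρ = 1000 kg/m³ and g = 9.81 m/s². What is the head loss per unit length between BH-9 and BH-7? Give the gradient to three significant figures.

i ≈ 0.00391 m/m

Total head at BH-7: h = 259.81 − 14.41 = 245.40 m.
Pressure head at BH-9: ψ = P/(ρg) = 578×1000 / (1000 × 9.81) = 58.92 m.
Total head at BH-9: h = z + ψ = 194.93 + 58.92 = 253.85 m.
Head difference: h(BH-7) − h(BH-9) = 245.40 − 253.85 = -8.45 m.
Hydraulic gradient: i = |Δh| / L = 8.45 / 2161.8 = 0.00391.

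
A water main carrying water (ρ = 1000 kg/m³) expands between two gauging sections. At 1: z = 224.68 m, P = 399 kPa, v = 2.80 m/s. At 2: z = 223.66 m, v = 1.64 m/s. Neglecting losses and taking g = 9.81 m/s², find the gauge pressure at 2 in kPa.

Pressure head at 1: ψ₁ = P₁/(ρg) = 399×1000 / (1000 × 9.81) = 40.67 m.
Velocity heads: v₁²/2g = 2.80²/19.62 = 0.400 m; v₂²/2g = 1.64²/19.62 = 0.137 m.
Total head H = z₁ + ψ₁ + v₁²/2g = 224.68 + 40.67 + 0.400 = 265.75 m.
ψ₂ = H − z₂ − v₂²/2g = 265.75 − 223.66 − 0.137 = 41.95 m.
P₂ = ρgψ₂ = 1000 × 9.81 × 41.95 ≈ 412 kPa.

P₂ ≈ 412 kPa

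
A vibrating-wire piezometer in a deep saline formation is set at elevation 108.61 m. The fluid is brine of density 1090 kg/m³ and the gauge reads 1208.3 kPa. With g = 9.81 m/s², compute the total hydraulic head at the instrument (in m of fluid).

ψ = P/(ρg) = 1208.3×1000 / (1090 × 9.81) = 113.00 m.
h = z + ψ = 108.61 + 113.00 = 221.61 m.

h ≈ 221.61 m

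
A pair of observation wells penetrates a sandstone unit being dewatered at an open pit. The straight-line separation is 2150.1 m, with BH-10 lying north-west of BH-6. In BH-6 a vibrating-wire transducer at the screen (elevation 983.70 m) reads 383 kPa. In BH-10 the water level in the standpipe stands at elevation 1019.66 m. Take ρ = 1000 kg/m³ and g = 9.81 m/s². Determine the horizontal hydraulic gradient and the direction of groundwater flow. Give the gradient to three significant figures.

i ≈ 0.00143; groundwater flows toward the north-west

Pressure head at BH-6: ψ = P/(ρg) = 383×1000 / (1000 × 9.81) = 39.04 m.
Total head at BH-6: h = z + ψ = 983.70 + 39.04 = 1022.74 m.
Total head at BH-10: h = 1019.66 m (water level in the piezometer is the total head).
Head difference: h(BH-6) − h(BH-10) = 1022.74 − 1019.66 = 3.08 m.
Hydraulic gradient: i = |Δh| / L = 3.08 / 2150.1 = 0.00143.
Flow is from higher to lower head: from BH-6 toward BH-10, i.e. toward the north-west.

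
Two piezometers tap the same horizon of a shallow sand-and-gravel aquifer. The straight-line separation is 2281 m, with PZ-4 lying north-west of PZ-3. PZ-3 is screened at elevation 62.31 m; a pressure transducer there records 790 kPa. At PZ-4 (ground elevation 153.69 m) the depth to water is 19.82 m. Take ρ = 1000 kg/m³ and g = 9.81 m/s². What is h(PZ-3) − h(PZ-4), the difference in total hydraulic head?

Δh ≈ 8.97 m

Pressure head at PZ-3: ψ = P/(ρg) = 790×1000 / (1000 × 9.81) = 80.53 m.
Total head at PZ-3: h = z + ψ = 62.31 + 80.53 = 142.84 m.
Total head at PZ-4: h = 153.69 − 19.82 = 133.87 m.
Head difference: h(PZ-3) − h(PZ-4) = 142.84 − 133.87 = 8.97 m.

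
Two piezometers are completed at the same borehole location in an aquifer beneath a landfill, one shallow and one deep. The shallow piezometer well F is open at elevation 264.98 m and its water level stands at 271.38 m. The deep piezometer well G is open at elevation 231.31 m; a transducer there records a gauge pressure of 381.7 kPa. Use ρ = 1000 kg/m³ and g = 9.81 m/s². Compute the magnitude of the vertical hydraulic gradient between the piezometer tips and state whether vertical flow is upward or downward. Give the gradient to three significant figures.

Total head at well F: h = 271.38 m (water level in the standpipe).
Pressure head at well G: ψ = P/(ρg) = 381.7×1000 / (1000 × 9.81) = 38.91 m.
Total head at well G: h = z + ψ = 231.31 + 38.91 = 270.22 m.
Δh = h(well F) − h(well G) = 271.38 − 270.22 = 1.16 m.
Vertical separation Δz = 264.98 − 231.31 = 33.67 m.
|i_v| = |Δh| / Δz = 1.16 / 33.67 = 0.0345.
Head is higher in the shallow piezometer, so vertical flow is downward (recharge condition).

|i_v| ≈ 0.0345; vertical flow is downward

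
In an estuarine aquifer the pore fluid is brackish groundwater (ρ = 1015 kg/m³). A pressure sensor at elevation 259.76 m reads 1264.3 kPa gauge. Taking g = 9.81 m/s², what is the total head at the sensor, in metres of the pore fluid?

ψ = P/(ρg) = 1264.3×1000 / (1015 × 9.81) = 126.97 m.
h = z + ψ = 259.76 + 126.97 = 386.73 m.

h ≈ 386.73 m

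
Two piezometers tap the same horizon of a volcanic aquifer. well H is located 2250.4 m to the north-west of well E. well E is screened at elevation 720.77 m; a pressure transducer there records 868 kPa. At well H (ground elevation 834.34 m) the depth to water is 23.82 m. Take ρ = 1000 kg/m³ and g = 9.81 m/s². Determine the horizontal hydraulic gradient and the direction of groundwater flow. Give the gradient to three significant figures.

i ≈ 0.000564; groundwater flows toward the south-east

Pressure head at well E: ψ = P/(ρg) = 868×1000 / (1000 × 9.81) = 88.48 m.
Total head at well E: h = z + ψ = 720.77 + 88.48 = 809.25 m.
Total head at well H: h = 834.34 − 23.82 = 810.52 m.
Head difference: h(well E) − h(well H) = 809.25 − 810.52 = -1.27 m.
Hydraulic gradient: i = |Δh| / L = 1.27 / 2250.4 = 0.000564.
Flow is from higher to lower head: from well H toward well E, i.e. toward the south-east.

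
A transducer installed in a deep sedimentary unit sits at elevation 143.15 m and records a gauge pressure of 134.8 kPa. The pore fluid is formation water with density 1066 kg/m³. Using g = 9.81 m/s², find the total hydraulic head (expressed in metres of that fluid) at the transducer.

ψ = P/(ρg) = 134.8×1000 / (1066 × 9.81) = 12.89 m.
h = z + ψ = 143.15 + 12.89 = 156.04 m.

h ≈ 156.04 m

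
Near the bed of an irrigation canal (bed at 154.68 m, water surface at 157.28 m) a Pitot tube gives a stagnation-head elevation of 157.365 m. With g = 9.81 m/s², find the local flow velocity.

Near the bed, under hydrostatic conditions, the piezometric head (z + ψ) equals the free-surface elevation, 157.28 m.
Velocity head = total − piezometric = 157.365 − 157.28 = 0.085 m.
v = √(2g·h_v) = √(2 × 9.81 × 0.085) = 1.29 m/s.

v ≈ 1.29 m/s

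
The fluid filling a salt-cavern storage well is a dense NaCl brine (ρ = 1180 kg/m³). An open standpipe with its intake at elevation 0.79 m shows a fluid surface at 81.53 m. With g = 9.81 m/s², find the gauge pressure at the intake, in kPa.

Pressure head ψ = h − z = 81.53 − 0.79 = 80.74 m.
P = ρgψ = 1180 × 9.81 × 80.74 = 934630 Pa ≈ 935 kPa.

P ≈ 935 kPa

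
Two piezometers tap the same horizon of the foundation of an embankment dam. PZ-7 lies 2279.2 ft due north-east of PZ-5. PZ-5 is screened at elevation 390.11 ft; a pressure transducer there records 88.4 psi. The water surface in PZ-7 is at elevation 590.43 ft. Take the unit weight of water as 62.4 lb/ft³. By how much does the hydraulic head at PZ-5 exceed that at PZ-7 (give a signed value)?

Δh ≈ 3.68 ft

Pressure head at PZ-5: ψ = 144·P/γ = 144 × 88.4 / 62.4 = 204.00 ft.
Total head at PZ-5: h = z + ψ = 390.11 + 204.00 = 594.11 ft.
Total head at PZ-7: h = 590.43 ft (water level in the piezometer is the total head).
Head difference: h(PZ-5) − h(PZ-7) = 594.11 − 590.43 = 3.68 ft.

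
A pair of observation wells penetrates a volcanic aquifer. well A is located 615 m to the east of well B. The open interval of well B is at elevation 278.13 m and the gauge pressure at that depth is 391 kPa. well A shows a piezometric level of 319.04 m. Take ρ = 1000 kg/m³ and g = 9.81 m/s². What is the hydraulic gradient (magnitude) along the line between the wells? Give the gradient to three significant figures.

i ≈ 0.00171

Pressure head at well B: ψ = P/(ρg) = 391×1000 / (1000 × 9.81) = 39.86 m.
Total head at well B: h = z + ψ = 278.13 + 39.86 = 317.99 m.
Total head at well A: h = 319.04 m (water level in the piezometer is the total head).
Head difference: h(well B) − h(well A) = 317.99 − 319.04 = -1.05 m.
Hydraulic gradient: i = |Δh| / L = 1.05 / 615 = 0.00171.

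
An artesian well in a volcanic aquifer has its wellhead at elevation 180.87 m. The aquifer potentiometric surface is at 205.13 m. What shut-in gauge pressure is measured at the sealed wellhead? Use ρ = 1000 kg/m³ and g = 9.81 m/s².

P ≈ 238 kPa

Head above the cap: Δh = 205.13 − 180.87 = 24.26 m.
P = ρgΔh = 1000 × 9.81 × 24.26 = 237991 Pa ≈ 238 kPa.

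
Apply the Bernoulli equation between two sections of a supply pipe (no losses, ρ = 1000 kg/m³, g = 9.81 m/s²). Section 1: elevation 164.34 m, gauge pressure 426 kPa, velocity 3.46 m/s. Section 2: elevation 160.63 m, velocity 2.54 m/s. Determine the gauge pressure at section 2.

Pressure head at 1: ψ₁ = P₁/(ρg) = 426×1000 / (1000 × 9.81) = 43.43 m.
Velocity heads: v₁²/2g = 3.46²/19.62 = 0.610 m; v₂²/2g = 2.54²/19.62 = 0.329 m.
Total head H = z₁ + ψ₁ + v₁²/2g = 164.34 + 43.43 + 0.610 = 208.38 m.
ψ₂ = H − z₂ − v₂²/2g = 208.38 − 160.63 − 0.329 = 47.42 m.
P₂ = ρgψ₂ = 1000 × 9.81 × 47.42 ≈ 465 kPa.

P₂ ≈ 465 kPa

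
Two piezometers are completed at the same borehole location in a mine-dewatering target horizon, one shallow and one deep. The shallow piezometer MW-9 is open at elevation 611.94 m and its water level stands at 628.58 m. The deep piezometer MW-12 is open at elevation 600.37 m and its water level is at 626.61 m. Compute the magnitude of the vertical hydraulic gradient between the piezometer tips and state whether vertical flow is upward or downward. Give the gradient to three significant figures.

|i_v| ≈ 0.170; vertical flow is downward

Total head at MW-9: h = 628.58 m (water level in the standpipe).
Total head at MW-12: h = 626.61 m.
Δh = h(MW-9) − h(MW-12) = 628.58 − 626.61 = 1.97 m.
Vertical separation Δz = 611.94 − 600.37 = 11.57 m.
|i_v| = |Δh| / Δz = 1.97 / 11.57 = 0.170.
Head is higher in the shallow piezometer, so vertical flow is downward (recharge condition).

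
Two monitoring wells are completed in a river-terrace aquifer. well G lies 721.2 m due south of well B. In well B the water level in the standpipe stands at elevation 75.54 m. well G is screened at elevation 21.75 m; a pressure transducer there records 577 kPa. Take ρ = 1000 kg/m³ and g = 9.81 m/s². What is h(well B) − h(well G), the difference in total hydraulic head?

Δh ≈ -5.03 m

Total head at well B: h = 75.54 m (water level in the piezometer is the total head).
Pressure head at well G: ψ = P/(ρg) = 577×1000 / (1000 × 9.81) = 58.82 m.
Total head at well G: h = z + ψ = 21.75 + 58.82 = 80.57 m.
Head difference: h(well B) − h(well G) = 75.54 − 80.57 = -5.03 m.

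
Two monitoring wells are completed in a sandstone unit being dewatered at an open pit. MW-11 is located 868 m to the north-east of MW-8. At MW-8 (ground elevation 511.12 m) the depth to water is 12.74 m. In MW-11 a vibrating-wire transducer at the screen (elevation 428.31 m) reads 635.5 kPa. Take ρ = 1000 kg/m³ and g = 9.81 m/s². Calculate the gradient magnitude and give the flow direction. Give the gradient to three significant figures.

Total head at MW-8: h = 511.12 − 12.74 = 498.38 m.
Pressure head at MW-11: ψ = P/(ρg) = 635.5×1000 / (1000 × 9.81) = 64.78 m.
Total head at MW-11: h = z + ψ = 428.31 + 64.78 = 493.09 m.
Head difference: h(MW-8) − h(MW-11) = 498.38 − 493.09 = 5.29 m.
Hydraulic gradient: i = |Δh| / L = 5.29 / 868 = 0.00609.
Flow is from higher to lower head: from MW-8 toward MW-11, i.e. toward the north-east.

i ≈ 0.00609; groundwater flows toward the north-east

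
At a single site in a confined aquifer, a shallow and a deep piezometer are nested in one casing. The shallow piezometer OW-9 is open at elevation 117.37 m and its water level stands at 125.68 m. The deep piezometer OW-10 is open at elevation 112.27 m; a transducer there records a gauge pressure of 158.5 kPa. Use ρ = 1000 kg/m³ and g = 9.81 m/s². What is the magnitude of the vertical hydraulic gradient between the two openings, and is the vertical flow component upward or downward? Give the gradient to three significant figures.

Total head at OW-9: h = 125.68 m (water level in the standpipe).
Pressure head at OW-10: ψ = P/(ρg) = 158.5×1000 / (1000 × 9.81) = 16.16 m.
Total head at OW-10: h = z + ψ = 112.27 + 16.16 = 128.43 m.
Δh = h(OW-9) − h(OW-10) = 125.68 − 128.43 = -2.75 m.
Vertical separation Δz = 117.37 − 112.27 = 5.10 m.
|i_v| = |Δh| / Δz = 2.75 / 5.10 = 0.539.
Head is higher in the deep piezometer, so vertical flow is upward (discharge condition).

|i_v| ≈ 0.539; vertical flow is upward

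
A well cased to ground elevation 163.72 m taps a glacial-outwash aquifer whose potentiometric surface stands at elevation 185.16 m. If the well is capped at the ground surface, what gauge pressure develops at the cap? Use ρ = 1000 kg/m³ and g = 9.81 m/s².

P ≈ 210 kPa

Head above the cap: Δh = 185.16 − 163.72 = 21.44 m.
P = ρgΔh = 1000 × 9.81 × 21.44 = 210326 Pa ≈ 210 kPa.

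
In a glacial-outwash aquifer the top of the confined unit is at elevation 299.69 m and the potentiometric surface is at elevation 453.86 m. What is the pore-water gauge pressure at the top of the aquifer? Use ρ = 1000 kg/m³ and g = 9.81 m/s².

Pressure head at the aquifer top: ψ = h − z = 453.86 − 299.69 = 154.17 m.
P = ρgψ = 1000 × 9.81 × 154.17 = 1512408 Pa ≈ 1510 kPa.

P ≈ 1510 kPa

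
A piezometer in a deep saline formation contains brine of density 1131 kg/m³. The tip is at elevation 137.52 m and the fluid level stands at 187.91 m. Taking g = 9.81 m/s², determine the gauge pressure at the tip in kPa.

P ≈ 559 kPa

Pressure head ψ = h − z = 187.91 − 137.52 = 50.39 m.
P = ρgψ = 1131 × 9.81 × 50.39 = 559083 Pa ≈ 559 kPa.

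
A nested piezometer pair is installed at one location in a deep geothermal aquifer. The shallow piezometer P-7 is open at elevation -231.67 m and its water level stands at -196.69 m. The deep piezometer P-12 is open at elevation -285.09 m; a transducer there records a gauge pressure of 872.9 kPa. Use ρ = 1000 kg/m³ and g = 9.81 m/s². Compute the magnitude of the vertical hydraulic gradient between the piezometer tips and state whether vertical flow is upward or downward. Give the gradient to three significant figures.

Total head at P-7: h = -196.69 m (water level in the standpipe).
Pressure head at P-12: ψ = P/(ρg) = 872.9×1000 / (1000 × 9.81) = 88.98 m.
Total head at P-12: h = z + ψ = -285.09 + 88.98 = -196.11 m.
Δh = h(P-7) − h(P-12) = -196.69 − (-196.11) = -0.58 m.
Vertical separation Δz = -231.67 − (-285.09) = 53.42 m.
|i_v| = |Δh| / Δz = 0.58 / 53.42 = 0.0109.
Head is higher in the deep piezometer, so vertical flow is upward (discharge condition).

|i_v| ≈ 0.0109; vertical flow is upward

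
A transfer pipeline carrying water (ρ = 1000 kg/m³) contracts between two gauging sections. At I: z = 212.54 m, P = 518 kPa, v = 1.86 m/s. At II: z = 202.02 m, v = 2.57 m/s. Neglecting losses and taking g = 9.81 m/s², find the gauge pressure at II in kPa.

P₂ ≈ 620 kPa

Pressure head at I: ψ₁ = P₁/(ρg) = 518×1000 / (1000 × 9.81) = 52.80 m.
Velocity heads: v₁²/2g = 1.86²/19.62 = 0.176 m; v₂²/2g = 2.57²/19.62 = 0.337 m.
Total head H = z₁ + ψ₁ + v₁²/2g = 212.54 + 52.80 + 0.176 = 265.52 m.
ψ₂ = H − z₂ − v₂²/2g = 265.52 − 202.02 − 0.337 = 63.16 m.
P₂ = ρgψ₂ = 1000 × 9.81 × 63.16 ≈ 620 kPa.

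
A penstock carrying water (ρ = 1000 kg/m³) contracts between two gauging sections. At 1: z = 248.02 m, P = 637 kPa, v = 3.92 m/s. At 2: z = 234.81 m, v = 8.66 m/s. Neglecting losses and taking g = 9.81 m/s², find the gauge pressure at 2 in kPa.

P₂ ≈ 737 kPa

Pressure head at 1: ψ₁ = P₁/(ρg) = 637×1000 / (1000 × 9.81) = 64.93 m.
Velocity heads: v₁²/2g = 3.92²/19.62 = 0.783 m; v₂²/2g = 8.66²/19.62 = 3.822 m.
Total head H = z₁ + ψ₁ + v₁²/2g = 248.02 + 64.93 + 0.783 = 313.73 m.
ψ₂ = H − z₂ − v₂²/2g = 313.73 − 234.81 − 3.822 = 75.10 m.
P₂ = ρgψ₂ = 1000 × 9.81 × 75.10 ≈ 737 kPa.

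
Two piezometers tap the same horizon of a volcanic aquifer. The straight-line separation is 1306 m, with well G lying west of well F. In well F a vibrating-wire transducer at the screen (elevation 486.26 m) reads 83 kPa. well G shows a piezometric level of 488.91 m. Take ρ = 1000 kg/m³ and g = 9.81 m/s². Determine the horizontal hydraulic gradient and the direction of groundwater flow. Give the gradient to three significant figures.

i ≈ 0.00445; groundwater flows toward the west

Pressure head at well F: ψ = P/(ρg) = 83×1000 / (1000 × 9.81) = 8.46 m.
Total head at well F: h = z + ψ = 486.26 + 8.46 = 494.72 m.
Total head at well G: h = 488.91 m (water level in the piezometer is the total head).
Head difference: h(well F) − h(well G) = 494.72 − 488.91 = 5.81 m.
Hydraulic gradient: i = |Δh| / L = 5.81 / 1306 = 0.00445.
Flow is from higher to lower head: from well F toward well G, i.e. toward the west.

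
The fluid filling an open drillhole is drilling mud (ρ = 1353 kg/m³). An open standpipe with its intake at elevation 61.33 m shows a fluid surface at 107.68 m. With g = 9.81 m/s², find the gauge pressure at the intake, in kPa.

P ≈ 615 kPa

Pressure head ψ = h − z = 107.68 − 61.33 = 46.35 m.
P = ρgψ = 1353 × 9.81 × 46.35 = 615200 Pa ≈ 615 kPa.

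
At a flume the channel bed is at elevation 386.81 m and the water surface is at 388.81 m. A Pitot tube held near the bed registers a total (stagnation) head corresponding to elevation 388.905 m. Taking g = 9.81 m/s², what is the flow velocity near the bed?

v ≈ 1.37 m/s

Near the bed, under hydrostatic conditions, the piezometric head (z + ψ) equals the free-surface elevation, 388.81 m.
Velocity head = total − piezometric = 388.905 − 388.81 = 0.095 m.
v = √(2g·h_v) = √(2 × 9.81 × 0.095) = 1.37 m/s.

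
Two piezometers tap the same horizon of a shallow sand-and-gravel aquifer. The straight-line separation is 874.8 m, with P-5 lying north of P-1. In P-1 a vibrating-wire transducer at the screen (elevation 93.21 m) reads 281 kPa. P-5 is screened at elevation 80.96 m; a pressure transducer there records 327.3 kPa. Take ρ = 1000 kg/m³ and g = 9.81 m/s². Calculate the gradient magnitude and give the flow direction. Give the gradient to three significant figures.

Pressure head at P-1: ψ = P/(ρg) = 281×1000 / (1000 × 9.81) = 28.64 m.
Total head at P-1: h = z + ψ = 93.21 + 28.64 = 121.85 m.
Pressure head at P-5: ψ = P/(ρg) = 327.3×1000 / (1000 × 9.81) = 33.36 m.
Total head at P-5: h = z + ψ = 80.96 + 33.36 = 114.32 m.
Head difference: h(P-1) − h(P-5) = 121.85 − 114.32 = 7.53 m.
Hydraulic gradient: i = |Δh| / L = 7.53 / 874.8 = 0.00861.
Flow is from higher to lower head: from P-1 toward P-5, i.e. toward the north.

i ≈ 0.00861; groundwater flows toward the north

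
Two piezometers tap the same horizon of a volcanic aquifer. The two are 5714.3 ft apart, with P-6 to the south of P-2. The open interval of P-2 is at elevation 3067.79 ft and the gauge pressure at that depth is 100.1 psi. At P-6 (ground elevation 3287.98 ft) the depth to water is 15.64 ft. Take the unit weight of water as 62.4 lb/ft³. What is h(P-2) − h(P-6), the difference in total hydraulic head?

Δh ≈ 26.45 ft

Pressure head at P-2: ψ = 144·P/γ = 144 × 100.1 / 62.4 = 231.00 ft.
Total head at P-2: h = z + ψ = 3067.79 + 231.00 = 3298.79 ft.
Total head at P-6: h = 3287.98 − 15.64 = 3272.34 ft.
Head difference: h(P-2) − h(P-6) = 3298.79 − 3272.34 = 26.45 ft.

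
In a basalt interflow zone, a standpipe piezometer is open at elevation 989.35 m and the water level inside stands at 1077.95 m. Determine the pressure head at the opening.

Total head h = 1077.95 m (the water-surface elevation in the piezometer).
Pressure head ψ = h − z = 1077.95 − 989.35 = 88.60 m.

ψ ≈ 88.60 m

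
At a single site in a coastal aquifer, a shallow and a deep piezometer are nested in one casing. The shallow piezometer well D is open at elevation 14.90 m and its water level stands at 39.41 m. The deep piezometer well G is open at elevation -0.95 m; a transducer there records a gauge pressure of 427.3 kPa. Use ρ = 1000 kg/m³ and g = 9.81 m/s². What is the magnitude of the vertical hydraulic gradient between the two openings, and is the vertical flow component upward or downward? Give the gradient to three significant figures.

Total head at well D: h = 39.41 m (water level in the standpipe).
Pressure head at well G: ψ = P/(ρg) = 427.3×1000 / (1000 × 9.81) = 43.56 m.
Total head at well G: h = z + ψ = -0.95 + 43.56 = 42.61 m.
Δh = h(well D) − h(well G) = 39.41 − 42.61 = -3.20 m.
Vertical separation Δz = 14.90 − (-0.95) = 15.85 m.
|i_v| = |Δh| / Δz = 3.20 / 15.85 = 0.202.
Head is higher in the deep piezometer, so vertical flow is upward (discharge condition).

|i_v| ≈ 0.202; vertical flow is upward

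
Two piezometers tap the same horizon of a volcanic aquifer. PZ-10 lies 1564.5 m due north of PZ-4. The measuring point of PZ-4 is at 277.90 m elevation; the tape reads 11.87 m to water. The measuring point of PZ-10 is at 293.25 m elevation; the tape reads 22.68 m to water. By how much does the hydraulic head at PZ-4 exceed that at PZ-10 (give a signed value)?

Δh ≈ -4.54 m

Total head at PZ-4: h = 277.90 − 11.87 = 266.03 m.
Total head at PZ-10: h = 293.25 − 22.68 = 270.57 m.
Head difference: h(PZ-4) − h(PZ-10) = 266.03 − 270.57 = -4.54 m.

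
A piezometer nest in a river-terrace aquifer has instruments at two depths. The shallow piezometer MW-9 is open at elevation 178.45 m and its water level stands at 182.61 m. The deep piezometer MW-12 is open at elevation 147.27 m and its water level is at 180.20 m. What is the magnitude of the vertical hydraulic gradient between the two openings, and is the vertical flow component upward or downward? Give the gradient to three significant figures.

Total head at MW-9: h = 182.61 m (water level in the standpipe).
Total head at MW-12: h = 180.20 m.
Δh = h(MW-9) − h(MW-12) = 182.61 − 180.20 = 2.41 m.
Vertical separation Δz = 178.45 − 147.27 = 31.18 m.
|i_v| = |Δh| / Δz = 2.41 / 31.18 = 0.0773.
Head is higher in the shallow piezometer, so vertical flow is downward (recharge condition).

|i_v| ≈ 0.0773; vertical flow is downward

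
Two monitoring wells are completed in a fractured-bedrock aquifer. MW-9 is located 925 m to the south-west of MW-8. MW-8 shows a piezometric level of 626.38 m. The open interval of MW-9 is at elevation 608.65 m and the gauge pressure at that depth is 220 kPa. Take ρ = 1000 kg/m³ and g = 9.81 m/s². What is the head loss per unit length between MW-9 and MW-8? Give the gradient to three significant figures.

i ≈ 0.00508 m/m

Total head at MW-8: h = 626.38 m (water level in the piezometer is the total head).
Pressure head at MW-9: ψ = P/(ρg) = 220×1000 / (1000 × 9.81) = 22.43 m.
Total head at MW-9: h = z + ψ = 608.65 + 22.43 = 631.08 m.
Head difference: h(MW-8) − h(MW-9) = 626.38 − 631.08 = -4.70 m.
Hydraulic gradient: i = |Δh| / L = 4.70 / 925 = 0.00508.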